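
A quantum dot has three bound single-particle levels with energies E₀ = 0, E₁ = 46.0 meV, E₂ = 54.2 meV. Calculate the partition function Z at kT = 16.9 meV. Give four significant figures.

Eᵢ/kT = 0, 2.72189, 3.20710.
Z = Σ e^(−Eᵢ/kT) = e^(−0) + e^(−2.72189) + e^(−3.20710) = 1.00000 + 0.0657504 + 0.0404738 = 1.10622.

Z = 1.106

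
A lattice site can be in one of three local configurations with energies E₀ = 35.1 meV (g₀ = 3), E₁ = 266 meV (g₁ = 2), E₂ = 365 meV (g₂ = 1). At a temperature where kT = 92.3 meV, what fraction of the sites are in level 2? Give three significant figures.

Eᵢ/kT = 0.38028, 2.8819, 3.9545.
Z = Σ gᵢe^(−Eᵢ/kT) = 3·e^(−0.38028) + 2·e^(−2.8819) + 1·e^(−3.9545) = 2.0510 + 0.11206 + 0.019168 = 2.1822.
P₂ = g₂ e^(−E₂/kT) / Z = 0.019168/2.1822 = 0.00878.

0.00878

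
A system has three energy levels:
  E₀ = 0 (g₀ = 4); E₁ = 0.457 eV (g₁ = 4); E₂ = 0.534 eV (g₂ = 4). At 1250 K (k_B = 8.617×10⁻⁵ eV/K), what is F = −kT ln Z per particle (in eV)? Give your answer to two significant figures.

-0.15 eV

k_BT = 8.617×10⁻⁵ × 1250 K = 0.1077 eV.
Eᵢ/kT = 0, 4.243, 4.958.
Z = Σ gᵢe^(−Eᵢ/kT) = 4·e^(−0) + 4·e^(−4.243) + 4·e^(−4.958) = 4.000 + 0.05746 + 0.02811 = 4.086.
F = −kT ln Z = −0.1077 × ln(4.086) = −0.1077 × 1.408 = -0.15 eV.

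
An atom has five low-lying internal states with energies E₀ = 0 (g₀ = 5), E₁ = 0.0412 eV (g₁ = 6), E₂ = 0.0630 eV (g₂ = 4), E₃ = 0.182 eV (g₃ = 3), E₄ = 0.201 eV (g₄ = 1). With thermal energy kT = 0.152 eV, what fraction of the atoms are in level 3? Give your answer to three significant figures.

Eᵢ/kT = 0, 0.27105, 0.41447, 1.1974, 1.3224.
Z = Σ gᵢe^(−Eᵢ/kT) = 5·e^(−0) + 6·e^(−0.27105) + 4·e^(−0.41447) + 3·e^(−1.1974) + 1·e^(−1.3224) = 5.0000 + 4.5755 + 2.6428 + 0.90594 + 0.26649 = 13.391.
P₃ = g₃ e^(−E₃/kT) / Z = 0.90594/13.391 = 0.0677.

0.0677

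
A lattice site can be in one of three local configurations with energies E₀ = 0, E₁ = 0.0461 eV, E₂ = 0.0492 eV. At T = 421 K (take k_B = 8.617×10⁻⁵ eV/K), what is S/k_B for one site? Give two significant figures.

k_BT = 8.617×10⁻⁵ × 421 K = 0.03628 eV.
Eᵢ/kT = 0, 1.271, 1.356.
Z = Σ e^(−Eᵢ/kT) = e^(−0) + e^(−1.271) + e^(−1.356) = 1.000 + 0.2806 + 0.2577 = 1.538.
⟨E⟩ = Σ EᵢPᵢ = 0.01665 eV.
S/k_B = ln Z + ⟨E⟩/kT = ln(1.538) + 0.01665/0.03628 = 0.4305 + 0.4589 = 0.89.

0.89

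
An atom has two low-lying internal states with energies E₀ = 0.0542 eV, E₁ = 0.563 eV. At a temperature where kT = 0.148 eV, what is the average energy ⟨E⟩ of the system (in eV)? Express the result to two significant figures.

Eᵢ/kT = 0.3662, 3.804.
Z = Σ e^(−Eᵢ/kT) = e^(−0.3662) + e^(−3.804) = 0.6934 + 0.02228 = 0.7157.
⟨E⟩ = Σ Eᵢ e^(−Eᵢ/kT) / Z = (0.0542·0.6934 + 0.563·0.02228) / 0.7157 = 0.070 eV.

0.070 eV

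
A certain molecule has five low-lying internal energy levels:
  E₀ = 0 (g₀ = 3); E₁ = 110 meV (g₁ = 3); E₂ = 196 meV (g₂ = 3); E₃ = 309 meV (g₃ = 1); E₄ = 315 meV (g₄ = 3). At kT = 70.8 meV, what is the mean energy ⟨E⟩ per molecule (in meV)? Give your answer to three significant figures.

31.4 meV

Eᵢ/kT = 0, 1.5537, 2.7684, 4.3644, 4.4492.
Z = Σ gᵢe^(−Eᵢ/kT) = 3·e^(−0) + 3·e^(−1.5537) + 3·e^(−2.7684) + 1·e^(−4.3644) + 3·e^(−4.4492) = 3.0000 + 0.63439 + 0.18829 + 0.012722 + 0.035064 = 3.8705.
⟨E⟩ = Σ Eᵢ gᵢe^(−Eᵢ/kT) / Z = (0·3.0000 + 110·0.63439 + 196·0.18829 + 309·0.012722 + 315·0.035064) / 3.8705 = 31.4 meV.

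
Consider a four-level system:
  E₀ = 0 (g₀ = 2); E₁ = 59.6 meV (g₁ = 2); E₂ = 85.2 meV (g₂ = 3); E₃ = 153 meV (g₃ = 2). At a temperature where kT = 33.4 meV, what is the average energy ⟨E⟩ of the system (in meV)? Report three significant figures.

Eᵢ/kT = 0, 1.7844, 2.5509, 4.5808.
Z = Σ gᵢe^(−Eᵢ/kT) = 2·e^(−0) + 2·e^(−1.7844) + 3·e^(−2.5509) + 2·e^(−4.5808) = 2.0000 + 0.33580 + 0.23403 + 0.020493 = 2.5903.
⟨E⟩ = Σ Eᵢ gᵢe^(−Eᵢ/kT) / Z = (0·2.0000 + 59.6·0.33580 + 85.2·0.23403 + 153·0.020493) / 2.5903 = 16.6 meV.

16.6 meV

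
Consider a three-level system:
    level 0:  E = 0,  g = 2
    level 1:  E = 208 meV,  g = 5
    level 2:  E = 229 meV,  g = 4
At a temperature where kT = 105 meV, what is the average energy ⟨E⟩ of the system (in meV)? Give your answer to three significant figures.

78.6 meV

Eᵢ/kT = 0, 1.9810, 2.1810.
Z = Σ gᵢe^(−Eᵢ/kT) = 2·e^(−0) + 5·e^(−1.9810) + 4·e^(−2.1810) = 2.0000 + 0.68966 + 0.45171 = 3.1414.
⟨E⟩ = Σ Eᵢ gᵢe^(−Eᵢ/kT) / Z = (0·2.0000 + 208·0.68966 + 229·0.45171) / 3.1414 = 78.6 meV.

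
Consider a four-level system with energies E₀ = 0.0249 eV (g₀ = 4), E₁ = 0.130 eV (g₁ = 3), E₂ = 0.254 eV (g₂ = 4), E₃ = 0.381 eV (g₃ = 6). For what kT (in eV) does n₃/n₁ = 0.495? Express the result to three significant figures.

0.180 eV

n₃/n₁ = (g₃/g₁) exp[−(E₃−E₁)/kT] = 0.495.
⇒ (E₃−E₁)/kT = ln((6/3)/0.495) = ln(4.0404) = 1.3963.
kT = 0.251 eV / 1.3963 = 0.180 eV.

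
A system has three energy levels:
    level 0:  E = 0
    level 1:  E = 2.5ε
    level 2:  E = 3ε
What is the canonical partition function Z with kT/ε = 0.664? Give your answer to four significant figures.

Eᵢ/kT = 0, 3.76506, 4.51807.
Z = Σ e^(−Eᵢ/kT) = e^(−0) + e^(−3.76506) + e^(−4.51807) = 1.00000 + 0.0231662 + 0.0109101 = 1.03408.

Z = 1.034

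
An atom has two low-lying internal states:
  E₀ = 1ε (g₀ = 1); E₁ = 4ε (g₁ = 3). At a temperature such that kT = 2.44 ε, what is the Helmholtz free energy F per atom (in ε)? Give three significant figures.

Eᵢ/kT = 0.40984, 1.6393.
Z = Σ gᵢe^(−Eᵢ/kT) = 1·e^(−0.40984) + 3·e^(−1.6393) = 0.66376 + 0.58235 = 1.2461.
F = −kT ln Z = −2.44 × ln(1.2461) = −2.44 × 0.22002 = -0.537 ε.

-0.537 ε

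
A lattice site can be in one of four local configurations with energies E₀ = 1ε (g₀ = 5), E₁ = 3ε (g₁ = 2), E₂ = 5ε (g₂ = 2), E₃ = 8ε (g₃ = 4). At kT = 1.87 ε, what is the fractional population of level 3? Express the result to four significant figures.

0.01574

Eᵢ/kT = 0.534759, 1.60428, 2.67380, 4.27807.
Z = Σ gᵢe^(−Eᵢ/kT) = 5·e^(−0.534759) + 2·e^(−1.60428) + 2·e^(−2.67380) + 4·e^(−4.27807) = 2.92905 + 0.402068 + 0.137979 + 0.0554776 = 3.52457.
P₃ = g₃ e^(−E₃/kT) / Z = 0.0554776/3.52457 = 0.01574.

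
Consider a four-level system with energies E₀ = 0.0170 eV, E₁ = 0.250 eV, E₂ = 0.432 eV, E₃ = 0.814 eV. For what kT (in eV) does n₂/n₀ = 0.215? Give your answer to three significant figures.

0.270 eV

n₂/n₀ = exp[−(E₂−E₀)/kT] = 0.215.
⇒ (E₂−E₀)/kT = ln(1/0.215) = ln(4.6512) = 1.5371.
kT = 0.4150 eV / 1.5371 = 0.270 eV.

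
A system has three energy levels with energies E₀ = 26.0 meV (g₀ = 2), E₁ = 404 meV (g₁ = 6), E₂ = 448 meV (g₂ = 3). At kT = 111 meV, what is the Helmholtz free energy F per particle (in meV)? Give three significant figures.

Eᵢ/kT = 0.23423, 3.6396, 4.0360.
Z = Σ gᵢe^(−Eᵢ/kT) = 2·e^(−0.23423) + 6·e^(−3.6396) + 3·e^(−4.0360) = 1.5824 + 0.15758 + 0.053004 = 1.7930.
F = −kT ln Z = −111 × ln(1.7930) = −111 × 0.58389 = -64.8 meV.

-64.8 meV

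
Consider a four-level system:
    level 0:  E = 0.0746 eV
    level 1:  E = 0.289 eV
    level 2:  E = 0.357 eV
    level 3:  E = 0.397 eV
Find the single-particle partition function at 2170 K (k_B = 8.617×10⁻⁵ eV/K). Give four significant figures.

k_BT = 8.617×10⁻⁵ × 2170 K = 0.186989 eV.
Eᵢ/kT = 0.398954, 1.54555, 1.90920, 2.12312.
Z = Σ e^(−Eᵢ/kT) = e^(−0.398954) + e^(−1.54555) + e^(−1.90920) + e^(−2.12312) = 0.671022 + 0.213195 + 0.148199 + 0.119658 = 1.15207.

Z = 1.152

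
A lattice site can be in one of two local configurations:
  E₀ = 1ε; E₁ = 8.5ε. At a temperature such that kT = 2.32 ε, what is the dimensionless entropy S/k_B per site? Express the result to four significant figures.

Eᵢ/kT = 0.431034, 3.66379.
Z = Σ e^(−Eᵢ/kT) = e^(−0.431034) + e^(−3.66379) = 0.649837 + 0.0256352 = 0.675472.
⟨E⟩ = Σ EᵢPᵢ = 1.28464 ε.
S/k_B = ln Z + ⟨E⟩/kT = ln(0.675472) + 1.28464/2.32 = -0.392344 + 0.553724 = 0.1614.

0.1614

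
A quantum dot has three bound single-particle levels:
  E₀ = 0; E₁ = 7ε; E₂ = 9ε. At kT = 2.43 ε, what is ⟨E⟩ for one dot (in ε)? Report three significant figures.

Eᵢ/kT = 0, 2.8807, 3.7037.
Z = Σ e^(−Eᵢ/kT) = e^(−0) + e^(−2.8807) + e^(−3.7037) = 1.0000 + 0.056095 + 0.024632 = 1.0807.
⟨E⟩ = Σ Eᵢ e^(−Eᵢ/kT) / Z = (0·1.0000 + 7·0.056095 + 9·0.024632) / 1.0807 = 0.568 ε.

0.568 ε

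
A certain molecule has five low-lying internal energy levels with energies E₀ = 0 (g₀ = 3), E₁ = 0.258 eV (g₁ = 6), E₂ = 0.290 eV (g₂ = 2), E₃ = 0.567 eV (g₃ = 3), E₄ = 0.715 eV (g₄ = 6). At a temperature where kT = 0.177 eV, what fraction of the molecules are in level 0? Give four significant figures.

Eᵢ/kT = 0, 1.45763, 1.63842, 3.20339, 4.03955.
Z = Σ gᵢe^(−Eᵢ/kT) = 3·e^(−0) + 6·e^(−1.45763) + 2·e^(−1.63842) + 3·e^(−3.20339) + 6·e^(−4.03955) = 3.00000 + 1.39672 + 0.388574 + 0.121873 + 0.105632 = 5.01280.
P₀ = g₀ e^(−E₀/kT) / Z = 3.00000/5.01280 = 0.5985.

0.5985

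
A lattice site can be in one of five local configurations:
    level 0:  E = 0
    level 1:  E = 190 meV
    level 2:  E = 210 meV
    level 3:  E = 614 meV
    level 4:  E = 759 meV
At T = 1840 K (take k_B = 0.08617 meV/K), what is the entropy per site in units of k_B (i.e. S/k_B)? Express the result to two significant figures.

0.99

k_BT = 0.08617 × 1840 K = 158.6 meV.
Eᵢ/kT = 0, 1.198, 1.324, 3.871, 4.786.
Z = Σ e^(−Eᵢ/kT) = e^(−0) + e^(−1.198) + e^(−1.324) + e^(−3.871) + e^(−4.786) = 1.000 + 0.3018 + 0.2661 + 0.02084 + 0.008346 = 1.597.
⟨E⟩ = Σ EᵢPᵢ = 82.88 meV.
S/k_B = ln Z + ⟨E⟩/kT = ln(1.597) + 82.88/158.6 = 0.4681 + 0.5226 = 0.99.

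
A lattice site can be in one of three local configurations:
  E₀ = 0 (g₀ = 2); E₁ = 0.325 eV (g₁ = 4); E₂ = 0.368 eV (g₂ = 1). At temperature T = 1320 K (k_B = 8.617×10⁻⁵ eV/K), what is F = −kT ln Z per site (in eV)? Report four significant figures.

k_BT = 8.617×10⁻⁵ × 1320 K = 0.113744 eV.
Eᵢ/kT = 0, 2.85729, 3.23534.
Z = Σ gᵢe^(−Eᵢ/kT) = 2·e^(−0) + 4·e^(−2.85729) + 1·e^(−3.23534) = 2.00000 + 0.229697 + 0.0393468 = 2.26904.
F = −kT ln Z = −0.113744 × ln(2.26904) = −0.113744 × 0.819357 = -0.09320 eV.

-0.09320 eV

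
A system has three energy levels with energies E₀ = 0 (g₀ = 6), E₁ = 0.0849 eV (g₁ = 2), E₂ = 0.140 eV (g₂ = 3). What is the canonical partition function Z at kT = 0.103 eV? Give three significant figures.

Eᵢ/kT = 0, 0.82427, 1.3592.
Z = Σ gᵢe^(−Eᵢ/kT) = 6·e^(−0) + 2·e^(−0.82427) + 3·e^(−1.3592) = 6.0000 + 0.87711 + 0.77060 = 7.6477.

Z = 7.65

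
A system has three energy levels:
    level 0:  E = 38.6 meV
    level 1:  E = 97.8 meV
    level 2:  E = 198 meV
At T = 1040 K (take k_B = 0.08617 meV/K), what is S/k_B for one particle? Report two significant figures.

k_BT = 0.08617 × 1040 K = 89.62 meV.
Eᵢ/kT = 0.4307, 1.091, 2.209.
Z = Σ e^(−Eᵢ/kT) = e^(−0.4307) + e^(−1.091) + e^(−2.209) = 0.6501 + 0.3359 + 0.1098 = 1.096.
⟨E⟩ = Σ EᵢPᵢ = 72.71 meV.
S/k_B = ln Z + ⟨E⟩/kT = ln(1.096) + 72.71/89.62 = 0.09167 + 0.8113 = 0.90.

0.90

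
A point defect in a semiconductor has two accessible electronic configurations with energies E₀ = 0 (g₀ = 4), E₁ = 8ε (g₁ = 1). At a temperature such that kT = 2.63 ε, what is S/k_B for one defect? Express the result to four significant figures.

1.434

Eᵢ/kT = 0, 3.04183.
Z = Σ gᵢe^(−Eᵢ/kT) = 4·e^(−0) + 1·e^(−3.04183) = 4.00000 + 0.0477474 = 4.04775.
⟨E⟩ = Σ EᵢPᵢ = 0.0943683 ε.
S/k_B = ln Z + ⟨E⟩/kT = ln(4.04775) + 0.0943683/2.63 = 1.39816 + 0.0358815 = 1.434.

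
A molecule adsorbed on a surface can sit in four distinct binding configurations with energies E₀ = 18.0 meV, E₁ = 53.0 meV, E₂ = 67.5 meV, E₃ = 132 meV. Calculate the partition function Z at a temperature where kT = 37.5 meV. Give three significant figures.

Eᵢ/kT = 0.48000, 1.4133, 1.8000, 3.5200.
Z = Σ e^(−Eᵢ/kT) = e^(−0.48000) + e^(−1.4133) + e^(−1.8000) + e^(−3.5200) = 0.61878 + 0.24334 + 0.16530 + 0.029599 = 1.0570.

Z = 1.06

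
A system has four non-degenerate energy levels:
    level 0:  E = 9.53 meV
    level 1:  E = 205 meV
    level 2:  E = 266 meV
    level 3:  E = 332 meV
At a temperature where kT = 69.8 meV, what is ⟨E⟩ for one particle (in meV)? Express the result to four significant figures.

Eᵢ/kT = 0.136533, 2.93696, 3.81089, 4.75645.
Z = Σ e^(−Eᵢ/kT) = e^(−0.136533) + e^(−2.93696) + e^(−3.81089) + e^(−4.75645) = 0.872378 + 0.0530267 + 0.0221285 + 0.00859607 = 0.956129.
⟨E⟩ = Σ Eᵢ e^(−Eᵢ/kT) / Z = (9.53·0.872378 + 205·0.0530267 + 266·0.0221285 + 332·0.00859607) / 0.956129 = 29.21 meV.

29.21 meV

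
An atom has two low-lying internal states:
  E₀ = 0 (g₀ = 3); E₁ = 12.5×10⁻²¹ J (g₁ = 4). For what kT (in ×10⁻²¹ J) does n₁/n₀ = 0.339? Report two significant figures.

9.1 ×10⁻²¹ J

n₁/n₀ = (g₁/g₀) exp[−(E₁−E₀)/kT] = 0.339.
⇒ (E₁−E₀)/kT = ln((4/3)/0.339) = ln(3.933) = 1.369.
kT = 12.5 ×10⁻²¹ J / 1.369 = 9.1 ×10⁻²¹ J.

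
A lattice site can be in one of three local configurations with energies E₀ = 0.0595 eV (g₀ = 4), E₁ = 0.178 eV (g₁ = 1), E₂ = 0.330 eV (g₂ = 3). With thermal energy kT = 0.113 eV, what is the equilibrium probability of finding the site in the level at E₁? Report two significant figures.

Eᵢ/kT = 0.5265, 1.575, 2.920.
Z = Σ gᵢe^(−Eᵢ/kT) = 4·e^(−0.5265) + 1·e^(−1.575) + 3·e^(−2.920) = 2.363 + 0.2070 + 0.1618 = 2.732.
P₁ = g₁ e^(−E₁/kT) / Z = 0.2070/2.732 = 0.076.

0.076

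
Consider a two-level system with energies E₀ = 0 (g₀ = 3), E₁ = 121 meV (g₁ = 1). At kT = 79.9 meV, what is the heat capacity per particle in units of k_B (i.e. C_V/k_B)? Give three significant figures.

0.146

Eᵢ/kT = 0, 1.5144.
Z = Σ gᵢe^(−Eᵢ/kT) = 3·e^(−0) + 1·e^(−1.5144) = 3.0000 + 0.21994 = 3.2199.
⟨E⟩ = 8.2651 meV, ⟨E²⟩ = 1000.1 meV².
C_V/k_B = (⟨E²⟩ − ⟨E⟩²)/(kT)² = (1000.1 − 68.312)/6384.0 = 0.146.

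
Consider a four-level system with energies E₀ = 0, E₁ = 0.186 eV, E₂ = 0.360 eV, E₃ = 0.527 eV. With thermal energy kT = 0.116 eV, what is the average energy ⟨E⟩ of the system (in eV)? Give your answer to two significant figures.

0.047 eV

Eᵢ/kT = 0, 1.603, 3.103, 4.543.
Z = Σ e^(−Eᵢ/kT) = e^(−0) + e^(−1.603) + e^(−3.103) + e^(−4.543) = 1.000 + 0.2013 + 0.04491 + 0.01064 = 1.257.
⟨E⟩ = Σ Eᵢ e^(−Eᵢ/kT) / Z = (0·1.000 + 0.186·0.2013 + 0.360·0.04491 + 0.527·0.01064) / 1.257 = 0.047 eV.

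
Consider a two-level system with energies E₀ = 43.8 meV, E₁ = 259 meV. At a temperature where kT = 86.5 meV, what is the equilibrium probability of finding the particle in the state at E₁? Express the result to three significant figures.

Eᵢ/kT = 0.50636, 2.9942.
Z = Σ e^(−Eᵢ/kT) = e^(−0.50636) + e^(−2.9942) = 0.60269 + 0.050077 = 0.65277.
P₁ = e^(−E₁/kT) / Z = 0.050077/0.65277 = 0.0767.

0.0767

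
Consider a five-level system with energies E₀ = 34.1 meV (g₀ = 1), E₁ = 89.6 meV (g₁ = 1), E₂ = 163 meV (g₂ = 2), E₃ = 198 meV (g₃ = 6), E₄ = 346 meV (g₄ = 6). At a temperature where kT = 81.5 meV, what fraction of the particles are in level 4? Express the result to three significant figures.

Eᵢ/kT = 0.41840, 1.0994, 2.0000, 2.4294, 4.2454.
Z = Σ gᵢe^(−Eᵢ/kT) = 1·e^(−0.41840) + 1·e^(−1.0994) + 2·e^(−2.0000) + 6·e^(−2.4294) + 6·e^(−4.2454) = 0.65810 + 0.33307 + 0.27067 + 0.52854 + 0.085980 = 1.8764.
P₄ = g₄ e^(−E₄/kT) / Z = 0.085980/1.8764 = 0.0458.

0.0458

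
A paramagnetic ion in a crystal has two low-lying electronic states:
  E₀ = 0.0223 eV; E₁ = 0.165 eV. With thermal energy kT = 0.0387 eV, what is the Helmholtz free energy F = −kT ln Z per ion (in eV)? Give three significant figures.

0.0213 eV

Eᵢ/kT = 0.57623, 4.2636.
Z = Σ e^(−Eᵢ/kT) = e^(−0.57623) + e^(−4.2636) = 0.56201 + 0.014072 = 0.57608.
F = −kT ln Z = −0.0387 × ln(0.57608) = −0.0387 × -0.55151 = 0.0213 eV.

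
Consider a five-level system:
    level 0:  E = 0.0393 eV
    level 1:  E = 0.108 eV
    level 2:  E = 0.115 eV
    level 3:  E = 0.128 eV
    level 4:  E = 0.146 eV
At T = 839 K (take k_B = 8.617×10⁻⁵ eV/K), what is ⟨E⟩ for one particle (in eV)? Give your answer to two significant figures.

k_BT = 8.617×10⁻⁵ × 839 K = 0.07230 eV.
Eᵢ/kT = 0.5436, 1.494, 1.591, 1.770, 2.019.
Z = Σ e^(−Eᵢ/kT) = e^(−0.5436) + e^(−1.494) + e^(−1.591) + e^(−1.770) + e^(−2.019) = 0.5807 + 0.2245 + 0.2037 + 0.1703 + 0.1328 = 1.312.
⟨E⟩ = Σ Eᵢ e^(−Eᵢ/kT) / Z = (0.0393·0.5807 + 0.108·0.2245 + 0.115·0.2037 + 0.128·0.1703 + 0.146·0.1328) / 1.312 = 0.085 eV.

0.085 eV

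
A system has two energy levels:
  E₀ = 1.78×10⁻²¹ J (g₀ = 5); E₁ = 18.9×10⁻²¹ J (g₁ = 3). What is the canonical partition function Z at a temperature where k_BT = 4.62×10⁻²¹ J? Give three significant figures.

Eᵢ/kT = 0.38528, 4.0909.
Z = Σ gᵢe^(−Eᵢ/kT) = 5·e^(−0.38528) + 3·e^(−4.0909) = 3.4013 + 0.050173 = 3.4515.

Z = 3.45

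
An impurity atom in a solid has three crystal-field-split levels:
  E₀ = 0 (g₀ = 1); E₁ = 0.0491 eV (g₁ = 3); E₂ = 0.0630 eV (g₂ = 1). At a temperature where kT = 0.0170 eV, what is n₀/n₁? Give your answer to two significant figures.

6.0

n₀/n₁ = (g₀/g₁) exp[−(E₀−E₁)/kT] = (1/3) × exp(−(-0.0491 eV)/(0.0170 eV)) = (1/3) × exp(2.888) = 6.0.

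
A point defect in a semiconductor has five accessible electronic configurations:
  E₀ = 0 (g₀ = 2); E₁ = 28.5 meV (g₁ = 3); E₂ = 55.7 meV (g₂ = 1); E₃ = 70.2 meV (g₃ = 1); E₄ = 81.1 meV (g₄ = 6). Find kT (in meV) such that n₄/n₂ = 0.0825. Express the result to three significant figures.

5.93 meV

n₄/n₂ = (g₄/g₂) exp[−(E₄−E₂)/kT] = 0.0825.
⇒ (E₄−E₂)/kT = ln((6/1)/0.0825) = ln(72.727) = 4.2867.
kT = 25.4 meV / 4.2867 = 5.93 meV.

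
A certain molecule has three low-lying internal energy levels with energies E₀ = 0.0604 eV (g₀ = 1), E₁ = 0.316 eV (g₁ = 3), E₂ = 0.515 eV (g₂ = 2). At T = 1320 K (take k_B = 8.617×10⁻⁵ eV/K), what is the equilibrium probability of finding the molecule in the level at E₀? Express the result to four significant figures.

0.7386

k_BT = 8.617×10⁻⁵ × 1320 K = 0.113744 eV.
Eᵢ/kT = 0.531017, 2.77817, 4.52771.
Z = Σ gᵢe^(−Eᵢ/kT) = 1·e^(−0.531017) + 3·e^(−2.77817) + 2·e^(−4.52771) = 0.588007 + 0.186456 + 0.0216108 = 0.796074.
P₀ = g₀ e^(−E₀/kT) / Z = 0.588007/0.796074 = 0.7386.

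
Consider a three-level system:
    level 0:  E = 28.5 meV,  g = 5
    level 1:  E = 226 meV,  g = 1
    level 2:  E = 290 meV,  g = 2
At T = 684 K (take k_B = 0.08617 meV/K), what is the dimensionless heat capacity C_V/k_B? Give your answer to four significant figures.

0.1680

k_BT = 0.08617 × 684 K = 58.9403 meV.
Eᵢ/kT = 0.483540, 3.83439, 4.92023.
Z = Σ gᵢe^(−Eᵢ/kT) = 5·e^(−0.483540) + 1·e^(−3.83439) + 2·e^(−4.92023) = 3.08298 + 0.0216145 + 0.0145949 = 3.11919.
⟨E⟩ = 31.0922 meV, ⟨E²⟩ = 1550.26 meV².
C_V/k_B = (⟨E²⟩ − ⟨E⟩²)/(kT)² = (1550.26 − 966.725)/3473.96 = 0.1680.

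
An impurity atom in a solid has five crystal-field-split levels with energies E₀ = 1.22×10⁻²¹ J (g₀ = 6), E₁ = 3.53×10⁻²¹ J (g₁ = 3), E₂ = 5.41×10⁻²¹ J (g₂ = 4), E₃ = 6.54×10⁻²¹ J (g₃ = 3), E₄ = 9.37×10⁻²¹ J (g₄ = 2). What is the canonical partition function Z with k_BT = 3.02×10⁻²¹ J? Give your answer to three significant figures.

Z = 6.04

Eᵢ/kT = 0.40397, 1.1689, 1.7914, 2.1656, 3.1026.
Z = Σ gᵢe^(−Eᵢ/kT) = 6·e^(−0.40397) + 3·e^(−1.1689) + 4·e^(−1.7914) + 3·e^(−2.1656) + 2·e^(−3.1026) = 4.0060 + 0.93213 + 0.66691 + 0.34404 + 0.089864 = 6.0389.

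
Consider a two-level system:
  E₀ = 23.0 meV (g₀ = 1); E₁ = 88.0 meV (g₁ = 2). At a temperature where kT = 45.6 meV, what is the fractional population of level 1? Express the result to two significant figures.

0.32

Eᵢ/kT = 0.5044, 1.930.
Z = Σ gᵢe^(−Eᵢ/kT) = 1·e^(−0.5044) + 2·e^(−1.930) = 0.6039 + 0.2903 = 0.8942.
P₁ = g₁ e^(−E₁/kT) / Z = 0.2903/0.8942 = 0.32.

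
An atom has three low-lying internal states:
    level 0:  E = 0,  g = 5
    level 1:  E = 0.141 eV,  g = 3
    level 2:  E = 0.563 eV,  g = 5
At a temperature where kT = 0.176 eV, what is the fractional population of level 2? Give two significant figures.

0.031

Eᵢ/kT = 0, 0.8011, 3.199.
Z = Σ gᵢe^(−Eᵢ/kT) = 5·e^(−0) + 3·e^(−0.8011) + 5·e^(−3.199) = 5.000 + 1.347 + 0.2040 = 6.551.
P₂ = g₂ e^(−E₂/kT) / Z = 0.2040/6.551 = 0.031.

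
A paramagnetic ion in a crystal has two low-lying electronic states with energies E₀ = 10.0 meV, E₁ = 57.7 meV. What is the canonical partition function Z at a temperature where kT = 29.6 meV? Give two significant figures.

Z = 0.86

Eᵢ/kT = 0.3378, 1.949.
Z = Σ e^(−Eᵢ/kT) = e^(−0.3378) + e^(−1.949) = 0.7133 + 0.1424 = 0.8557.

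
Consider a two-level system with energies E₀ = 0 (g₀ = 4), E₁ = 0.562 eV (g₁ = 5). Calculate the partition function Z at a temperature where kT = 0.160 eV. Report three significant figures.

Eᵢ/kT = 0, 3.5125.
Z = Σ gᵢe^(−Eᵢ/kT) = 4·e^(−0) + 5·e^(−3.5125) = 4.0000 + 0.14911 = 4.1491.

Z = 4.15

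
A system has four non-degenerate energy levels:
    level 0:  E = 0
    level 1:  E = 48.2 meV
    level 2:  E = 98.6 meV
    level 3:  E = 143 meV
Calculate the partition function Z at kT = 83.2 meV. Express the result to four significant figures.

Z = 2.045

Eᵢ/kT = 0, 0.579327, 1.18510, 1.71875.
Z = Σ e^(−Eᵢ/kT) = e^(−0) + e^(−0.579327) + e^(−1.18510) + e^(−1.71875) = 1.00000 + 0.560275 + 0.305716 + 0.179290 = 2.04528.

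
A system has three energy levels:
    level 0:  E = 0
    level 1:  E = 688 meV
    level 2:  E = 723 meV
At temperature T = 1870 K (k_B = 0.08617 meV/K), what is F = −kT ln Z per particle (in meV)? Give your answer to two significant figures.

k_BT = 0.08617 × 1870 K = 161.1 meV.
Eᵢ/kT = 0, 4.271, 4.488.
Z = Σ e^(−Eᵢ/kT) = e^(−0) + e^(−4.271) + e^(−4.488) = 1.000 + 0.01397 + 0.01124 = 1.025.
F = −kT ln Z = −161.1 × ln(1.025) = −161.1 × 0.02469 = -4.0 meV.

-4.0 meV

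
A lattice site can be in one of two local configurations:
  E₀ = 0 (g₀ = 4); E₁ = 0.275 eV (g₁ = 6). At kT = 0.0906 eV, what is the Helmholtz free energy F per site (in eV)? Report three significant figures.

Eᵢ/kT = 0, 3.0353.
Z = Σ gᵢe^(−Eᵢ/kT) = 4·e^(−0) + 6·e^(−3.0353) = 4.0000 + 0.28836 = 4.2884.
F = −kT ln Z = −0.0906 × ln(4.2884) = −0.0906 × 1.4559 = -0.132 eV.

-0.132 eV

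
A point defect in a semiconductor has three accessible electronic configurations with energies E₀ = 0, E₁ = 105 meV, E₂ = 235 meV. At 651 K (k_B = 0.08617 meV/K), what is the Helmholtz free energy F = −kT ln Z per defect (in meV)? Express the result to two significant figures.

k_BT = 0.08617 × 651 K = 56.10 meV.
Eᵢ/kT = 0, 1.872, 4.189.
Z = Σ e^(−Eᵢ/kT) = e^(−0) + e^(−1.872) + e^(−4.189) = 1.000 + 0.1538 + 0.01516 = 1.169.
F = −kT ln Z = −56.10 × ln(1.169) = −56.10 × 0.1561 = -8.8 meV.

-8.8 meV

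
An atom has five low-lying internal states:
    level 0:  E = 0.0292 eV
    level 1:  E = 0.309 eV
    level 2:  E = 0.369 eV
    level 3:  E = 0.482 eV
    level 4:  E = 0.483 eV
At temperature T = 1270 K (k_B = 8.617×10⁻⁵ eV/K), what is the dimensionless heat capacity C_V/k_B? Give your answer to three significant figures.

k_BT = 8.617×10⁻⁵ × 1270 K = 0.10944 eV.
Eᵢ/kT = 0.26681, 2.8235, 3.3717, 4.4042, 4.4134.
Z = Σ e^(−Eᵢ/kT) = e^(−0.26681) + e^(−2.8235) + e^(−3.3717) + e^(−4.4042) + e^(−4.4134) = 0.76582 + 0.059398 + 0.034331 + 0.012226 + 0.012114 = 0.88389.
⟨E⟩ = 0.073683 eV, ⟨E²⟩ = 0.018855 eV².
C_V/k_B = (⟨E²⟩ − ⟨E⟩²)/(kT)² = (0.018855 − 0.0054292)/0.011977 = 1.12.

1.12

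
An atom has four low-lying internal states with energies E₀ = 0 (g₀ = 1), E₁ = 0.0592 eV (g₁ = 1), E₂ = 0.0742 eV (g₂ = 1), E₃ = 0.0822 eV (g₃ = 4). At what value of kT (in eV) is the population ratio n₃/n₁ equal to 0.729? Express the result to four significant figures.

n₃/n₁ = (g₃/g₁) exp[−(E₃−E₁)/kT] = 0.729.
⇒ (E₃−E₁)/kT = ln((4/1)/0.729) = ln(5.48697) = 1.70238.
kT = 0.0230 eV / 1.70238 = 0.01351 eV.

0.01351 eV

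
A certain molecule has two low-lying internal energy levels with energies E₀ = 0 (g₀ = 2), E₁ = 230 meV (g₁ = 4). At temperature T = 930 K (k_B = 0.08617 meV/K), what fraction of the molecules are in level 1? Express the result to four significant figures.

k_BT = 0.08617 × 930 K = 80.1381 meV.
Eᵢ/kT = 0, 2.87005.
Z = Σ gᵢe^(−Eᵢ/kT) = 2·e^(−0) + 4·e^(−2.87005) = 2.00000 + 0.226784 = 2.22678.
P₁ = g₁ e^(−E₁/kT) / Z = 0.226784/2.22678 = 0.1018.

0.1018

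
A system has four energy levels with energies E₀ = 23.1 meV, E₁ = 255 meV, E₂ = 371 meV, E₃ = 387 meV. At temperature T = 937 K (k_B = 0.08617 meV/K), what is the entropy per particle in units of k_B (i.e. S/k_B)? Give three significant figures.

k_BT = 0.08617 × 937 K = 80.741 meV.
Eᵢ/kT = 0.28610, 3.1582, 4.5949, 4.7931.
Z = Σ e^(−Eᵢ/kT) = e^(−0.28610) + e^(−3.1582) + e^(−4.5949) + e^(−4.7931) = 0.75119 + 0.042502 + 0.010103 + 0.0082867 = 0.81208.
⟨E⟩ = Σ EᵢPᵢ = 43.279 meV.
S/k_B = ln Z + ⟨E⟩/kT = ln(0.81208) + 43.279/80.741 = -0.20816 + 0.53602 = 0.328.

0.328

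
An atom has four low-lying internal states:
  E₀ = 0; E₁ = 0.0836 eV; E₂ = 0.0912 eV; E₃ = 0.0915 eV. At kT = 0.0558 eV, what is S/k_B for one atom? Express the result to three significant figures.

Eᵢ/kT = 0, 1.4982, 1.6344, 1.6398.
Z = Σ e^(−Eᵢ/kT) = e^(−0) + e^(−1.4982) + e^(−1.6344) + e^(−1.6398) = 1.0000 + 0.22353 + 0.19507 + 0.19402 = 1.6126.
⟨E⟩ = Σ EᵢPᵢ = 0.033629 eV.
S/k_B = ln Z + ⟨E⟩/kT = ln(1.6126) + 0.033629/0.0558 = 0.47785 + 0.60267 = 1.08.

1.08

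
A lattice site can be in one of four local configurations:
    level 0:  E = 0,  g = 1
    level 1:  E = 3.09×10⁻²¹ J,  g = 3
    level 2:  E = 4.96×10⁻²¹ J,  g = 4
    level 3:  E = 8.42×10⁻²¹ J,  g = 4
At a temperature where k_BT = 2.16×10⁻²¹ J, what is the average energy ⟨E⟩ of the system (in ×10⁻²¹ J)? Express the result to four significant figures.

Eᵢ/kT = 0, 1.43056, 2.29630, 3.89815.
Z = Σ gᵢe^(−Eᵢ/kT) = 1·e^(−0) + 3·e^(−1.43056) + 4·e^(−2.29630) + 4·e^(−3.89815) = 1.00000 + 0.717525 + 0.402522 + 0.0811176 = 2.20116.
⟨E⟩ = Σ Eᵢ gᵢe^(−Eᵢ/kT) / Z = (0·1.00000 + 3.09·0.717525 + 4.96·0.402522 + 8.42·0.0811176) / 2.20116 = 2.225 ×10⁻²¹ J.

2.225 ×10⁻²¹ J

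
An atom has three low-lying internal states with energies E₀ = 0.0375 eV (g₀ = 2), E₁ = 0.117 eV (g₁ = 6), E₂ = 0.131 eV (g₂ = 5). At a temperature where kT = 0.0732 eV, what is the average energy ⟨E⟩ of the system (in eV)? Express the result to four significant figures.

Eᵢ/kT = 0.512295, 1.59836, 1.78962.
Z = Σ gᵢe^(−Eᵢ/kT) = 2·e^(−0.512295) + 6·e^(−1.59836) + 5·e^(−1.78962) = 1.19824 + 1.21337 + 0.835118 = 3.24673.
⟨E⟩ = Σ Eᵢ gᵢe^(−Eᵢ/kT) / Z = (0.0375·1.19824 + 0.117·1.21337 + 0.131·0.835118) / 3.24673 = 0.09126 eV.

0.09126 eV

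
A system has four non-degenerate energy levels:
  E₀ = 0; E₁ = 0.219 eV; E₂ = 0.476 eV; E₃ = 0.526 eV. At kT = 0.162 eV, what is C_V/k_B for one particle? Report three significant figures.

Eᵢ/kT = 0, 1.3519, 2.9383, 3.2469.
Z = Σ e^(−Eᵢ/kT) = e^(−0) + e^(−1.3519) + e^(−2.9383) + e^(−3.2469) = 1.0000 + 0.25875 + 0.052956 + 0.038895 = 1.3506.
⟨E⟩ = 0.075768 eV, ⟨E²⟩ = 0.026040 eV².
C_V/k_B = (⟨E²⟩ − ⟨E⟩²)/(kT)² = (0.026040 − 0.0057408)/0.026244 = 0.773.

0.773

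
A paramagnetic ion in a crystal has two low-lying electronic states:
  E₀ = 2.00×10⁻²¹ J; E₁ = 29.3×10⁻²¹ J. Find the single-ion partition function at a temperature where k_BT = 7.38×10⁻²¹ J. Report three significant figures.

Z = 0.781

Eᵢ/kT = 0.27100, 3.9702.
Z = Σ e^(−Eᵢ/kT) = e^(−0.27100) + e^(−3.9702) = 0.76262 + 0.018870 = 0.78149.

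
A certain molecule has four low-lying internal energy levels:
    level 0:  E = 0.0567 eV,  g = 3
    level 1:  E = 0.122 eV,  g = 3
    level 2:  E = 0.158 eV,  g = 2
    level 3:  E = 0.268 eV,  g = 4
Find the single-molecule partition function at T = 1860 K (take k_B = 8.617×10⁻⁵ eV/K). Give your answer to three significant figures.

Z = 5.01

k_BT = 8.617×10⁻⁵ × 1860 K = 0.16028 eV.
Eᵢ/kT = 0.35376, 0.76117, 0.98577, 1.6721.
Z = Σ gᵢe^(−Eᵢ/kT) = 3·e^(−0.35376) + 3·e^(−0.76117) + 2·e^(−0.98577) + 4·e^(−1.6721) = 2.1061 + 1.4014 + 0.74630 + 0.75141 = 5.0052.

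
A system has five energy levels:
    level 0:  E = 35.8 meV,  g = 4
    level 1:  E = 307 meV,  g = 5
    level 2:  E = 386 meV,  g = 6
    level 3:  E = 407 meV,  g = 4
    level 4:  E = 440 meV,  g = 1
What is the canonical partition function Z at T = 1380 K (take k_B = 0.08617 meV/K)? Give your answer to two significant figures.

k_BT = 0.08617 × 1380 K = 118.9 meV.
Eᵢ/kT = 0.3011, 2.582, 3.246, 3.423, 3.701.
Z = Σ gᵢe^(−Eᵢ/kT) = 4·e^(−0.3011) + 5·e^(−2.582) + 6·e^(−3.246) + 4·e^(−3.423) + 1·e^(−3.701) = 2.960 + 0.3781 + 0.2336 + 0.1305 + 0.02470 = 3.727.

Z = 3.7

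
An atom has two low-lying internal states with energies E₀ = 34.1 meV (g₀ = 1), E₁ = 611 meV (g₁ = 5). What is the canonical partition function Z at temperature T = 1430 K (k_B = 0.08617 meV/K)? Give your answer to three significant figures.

Z = 0.793

k_BT = 0.08617 × 1430 K = 123.22 meV.
Eᵢ/kT = 0.27674, 4.9586.
Z = Σ gᵢe^(−Eᵢ/kT) = 1·e^(−0.27674) + 5·e^(−4.9586) = 0.75825 + 0.035114 = 0.79336.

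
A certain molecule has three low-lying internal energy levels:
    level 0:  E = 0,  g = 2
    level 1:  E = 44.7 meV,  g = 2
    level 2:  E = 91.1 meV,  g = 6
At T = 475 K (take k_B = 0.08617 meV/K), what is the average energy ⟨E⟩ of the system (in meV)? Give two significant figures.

27 meV

k_BT = 0.08617 × 475 K = 40.93 meV.
Eᵢ/kT = 0, 1.092, 2.226.
Z = Σ gᵢe^(−Eᵢ/kT) = 2·e^(−0) + 2·e^(−1.092) + 6·e^(−2.226) = 2.000 + 0.6711 + 0.6478 = 3.319.
⟨E⟩ = Σ Eᵢ gᵢe^(−Eᵢ/kT) / Z = (0·2.000 + 44.7·0.6711 + 91.1·0.6478) / 3.319 = 27 meV.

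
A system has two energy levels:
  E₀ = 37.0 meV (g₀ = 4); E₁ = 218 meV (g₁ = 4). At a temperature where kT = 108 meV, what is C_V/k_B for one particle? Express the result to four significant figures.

Eᵢ/kT = 0.342593, 2.01852.
Z = Σ gᵢe^(−Eᵢ/kT) = 4·e^(−0.342593) + 4·e^(−2.01852) = 2.83971 + 0.531408 = 3.37112.
⟨E⟩ = 65.5320 meV, ⟨E²⟩ = 8644.66 meV².
C_V/k_B = (⟨E²⟩ − ⟨E⟩²)/(kT)² = (8644.66 − 4294.44)/11664.0 = 0.3730.

0.3730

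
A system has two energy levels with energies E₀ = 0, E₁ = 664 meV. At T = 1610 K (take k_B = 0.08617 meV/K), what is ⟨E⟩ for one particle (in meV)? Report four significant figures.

k_BT = 0.08617 × 1610 K = 138.734 meV.
Eᵢ/kT = 0, 4.78614.
Z = Σ e^(−Eᵢ/kT) = e^(−0) + e^(−4.78614) = 1.00000 + 0.00834461 = 1.00834.
⟨E⟩ = Σ Eᵢ e^(−Eᵢ/kT) / Z = (0·1.00000 + 664·0.00834461) / 1.00834 = 5.495 meV.

5.495 meV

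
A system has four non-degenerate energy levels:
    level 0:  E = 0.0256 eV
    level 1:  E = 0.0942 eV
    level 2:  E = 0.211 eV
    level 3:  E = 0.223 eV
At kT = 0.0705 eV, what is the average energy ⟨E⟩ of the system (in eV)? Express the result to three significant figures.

Eᵢ/kT = 0.36312, 1.3362, 2.9929, 3.1631.
Z = Σ e^(−Eᵢ/kT) = e^(−0.36312) + e^(−1.3362) + e^(−2.9929) + e^(−3.1631) = 0.69550 + 0.26284 + 0.050142 + 0.042294 = 1.0508.
⟨E⟩ = Σ Eᵢ e^(−Eᵢ/kT) / Z = (0.0256·0.69550 + 0.0942·0.26284 + 0.211·0.050142 + 0.223·0.042294) / 1.0508 = 0.0596 eV.

0.0596 eV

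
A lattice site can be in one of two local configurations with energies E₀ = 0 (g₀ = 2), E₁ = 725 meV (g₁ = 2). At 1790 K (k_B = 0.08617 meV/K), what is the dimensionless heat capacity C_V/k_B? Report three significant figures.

0.197

k_BT = 0.08617 × 1790 K = 154.24 meV.
Eᵢ/kT = 0, 4.7005.
Z = Σ gᵢe^(−Eᵢ/kT) = 2·e^(−0) + 2·e^(−4.7005) = 2.0000 + 0.018181 = 2.0182.
⟨E⟩ = 6.5312 meV, ⟨E²⟩ = 4735.1 meV².
C_V/k_B = (⟨E²⟩ − ⟨E⟩²)/(kT)² = (4735.1 − 42.657)/23790 = 0.197.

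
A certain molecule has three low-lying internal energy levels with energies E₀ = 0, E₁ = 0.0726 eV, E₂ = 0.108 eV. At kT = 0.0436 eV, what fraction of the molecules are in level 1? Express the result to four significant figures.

Eᵢ/kT = 0, 1.66514, 2.47706.
Z = Σ e^(−Eᵢ/kT) = e^(−0) + e^(−1.66514) + e^(−2.47706) = 1.00000 + 0.189164 + 0.0839898 = 1.27315.
P₁ = e^(−E₁/kT) / Z = 0.189164/1.27315 = 0.1486.

0.1486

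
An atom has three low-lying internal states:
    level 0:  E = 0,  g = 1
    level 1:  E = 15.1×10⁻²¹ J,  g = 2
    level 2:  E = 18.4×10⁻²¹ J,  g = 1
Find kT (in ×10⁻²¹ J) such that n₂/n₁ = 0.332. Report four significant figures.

n₂/n₁ = (g₂/g₁) exp[−(E₂−E₁)/kT] = 0.332.
⇒ (E₂−E₁)/kT = ln((1/2)/0.332) = ln(1.50602) = 0.409470.
kT = 3.3 ×10⁻²¹ J / 0.409470 = 8.059 ×10⁻²¹ J.

8.059 ×10⁻²¹ J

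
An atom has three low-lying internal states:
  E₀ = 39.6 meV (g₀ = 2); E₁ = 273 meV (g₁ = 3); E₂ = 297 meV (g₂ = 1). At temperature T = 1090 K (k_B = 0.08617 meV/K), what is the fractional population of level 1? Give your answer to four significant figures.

k_BT = 0.08617 × 1090 K = 93.9253 meV.
Eᵢ/kT = 0.421612, 2.90657, 3.16209.
Z = Σ gᵢe^(−Eᵢ/kT) = 2·e^(−0.421612) + 3·e^(−2.90657) + 1·e^(−3.16209) = 1.31198 + 0.163989 + 0.0423372 = 1.51831.
P₁ = g₁ e^(−E₁/kT) / Z = 0.163989/1.51831 = 0.1080.

0.1080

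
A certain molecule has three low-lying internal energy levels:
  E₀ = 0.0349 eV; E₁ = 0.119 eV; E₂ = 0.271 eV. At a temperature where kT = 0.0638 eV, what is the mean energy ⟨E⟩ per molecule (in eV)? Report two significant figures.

Eᵢ/kT = 0.5470, 1.865, 4.248.
Z = Σ e^(−Eᵢ/kT) = e^(−0.5470) + e^(−1.865) + e^(−4.248) = 0.5787 + 0.1549 + 0.01429 = 0.7479.
⟨E⟩ = Σ Eᵢ e^(−Eᵢ/kT) / Z = (0.0349·0.5787 + 0.119·0.1549 + 0.271·0.01429) / 0.7479 = 0.057 eV.

0.057 eV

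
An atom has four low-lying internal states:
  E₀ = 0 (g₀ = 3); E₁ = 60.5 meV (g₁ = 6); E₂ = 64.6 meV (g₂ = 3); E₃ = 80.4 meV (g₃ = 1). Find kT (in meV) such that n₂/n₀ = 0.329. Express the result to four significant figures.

58.11 meV

n₂/n₀ = (g₂/g₀) exp[−(E₂−E₀)/kT] = 0.329.
⇒ (E₂−E₀)/kT = ln((3/3)/0.329) = ln(3.03951) = 1.11170.
kT = 64.6 meV / 1.11170 = 58.11 meV.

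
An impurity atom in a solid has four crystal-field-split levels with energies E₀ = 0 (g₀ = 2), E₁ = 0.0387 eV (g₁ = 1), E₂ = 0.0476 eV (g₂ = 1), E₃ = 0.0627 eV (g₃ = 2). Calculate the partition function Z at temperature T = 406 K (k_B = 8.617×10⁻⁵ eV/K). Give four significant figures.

Z = 2.921

k_BT = 8.617×10⁻⁵ × 406 K = 0.0349850 eV.
Eᵢ/kT = 0, 1.10619, 1.36058, 1.79220.
Z = Σ gᵢe^(−Eᵢ/kT) = 2·e^(−0) + 1·e^(−1.10619) + 1·e^(−1.36058) + 2·e^(−1.79220) = 2.00000 + 0.330817 + 0.256512 + 0.333187 = 2.92052.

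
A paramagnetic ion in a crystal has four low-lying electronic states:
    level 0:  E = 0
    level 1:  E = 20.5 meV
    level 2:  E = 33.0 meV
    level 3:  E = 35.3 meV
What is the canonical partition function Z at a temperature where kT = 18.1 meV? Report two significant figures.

Eᵢ/kT = 0, 1.133, 1.823, 1.950.
Z = Σ e^(−Eᵢ/kT) = e^(−0) + e^(−1.133) + e^(−1.823) + e^(−1.950) = 1.000 + 0.3221 + 0.1615 + 0.1423 = 1.626.

Z = 1.6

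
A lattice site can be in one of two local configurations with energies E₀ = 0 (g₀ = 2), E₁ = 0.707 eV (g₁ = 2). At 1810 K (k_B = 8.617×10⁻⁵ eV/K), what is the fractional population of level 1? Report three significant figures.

0.0106

k_BT = 8.617×10⁻⁵ × 1810 K = 0.15597 eV.
Eᵢ/kT = 0, 4.5329.
Z = Σ gᵢe^(−Eᵢ/kT) = 2·e^(−0) + 2·e^(−4.5329) = 2.0000 + 0.021499 = 2.0215.
P₁ = g₁ e^(−E₁/kT) / Z = 0.021499/2.0215 = 0.0106.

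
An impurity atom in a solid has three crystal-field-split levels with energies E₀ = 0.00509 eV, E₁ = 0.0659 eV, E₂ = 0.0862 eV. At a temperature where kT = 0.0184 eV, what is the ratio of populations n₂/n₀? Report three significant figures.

n₂/n₀ = exp[−(E₂−E₀)/kT] = exp(−(0.08111 eV)/(0.0184 eV)) = exp(-4.4082) = 0.0122.

0.0122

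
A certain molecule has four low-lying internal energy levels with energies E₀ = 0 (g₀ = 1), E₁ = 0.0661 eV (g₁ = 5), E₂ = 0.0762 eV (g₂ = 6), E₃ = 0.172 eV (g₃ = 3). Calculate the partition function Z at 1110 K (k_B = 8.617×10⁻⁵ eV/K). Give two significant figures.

Z = 6.7

k_BT = 8.617×10⁻⁵ × 1110 K = 0.09565 eV.
Eᵢ/kT = 0, 0.6911, 0.7967, 1.798.
Z = Σ gᵢe^(−Eᵢ/kT) = 1·e^(−0) + 5·e^(−0.6911) + 6·e^(−0.7967) + 3·e^(−1.798) = 1.000 + 2.505 + 2.705 + 0.4969 = 6.707.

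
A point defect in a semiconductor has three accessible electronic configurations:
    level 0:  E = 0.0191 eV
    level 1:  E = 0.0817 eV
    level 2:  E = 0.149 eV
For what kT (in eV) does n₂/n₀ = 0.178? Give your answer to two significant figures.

n₂/n₀ = exp[−(E₂−E₀)/kT] = 0.178.
⇒ (E₂−E₀)/kT = ln(1/0.178) = ln(5.618) = 1.726.
kT = 0.1299 eV / 1.726 = 0.075 eV.

0.075 eV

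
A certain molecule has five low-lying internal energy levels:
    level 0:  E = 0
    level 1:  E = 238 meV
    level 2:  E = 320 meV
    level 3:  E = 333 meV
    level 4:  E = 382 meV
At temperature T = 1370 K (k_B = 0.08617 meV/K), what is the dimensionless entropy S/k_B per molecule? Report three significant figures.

k_BT = 0.08617 × 1370 K = 118.05 meV.
Eᵢ/kT = 0, 2.0161, 2.7107, 2.8208, 3.2359.
Z = Σ e^(−Eᵢ/kT) = e^(−0) + e^(−2.0161) + e^(−2.7107) + e^(−2.8208) + e^(−3.2359) = 1.0000 + 0.13317 + 0.066490 + 0.059558 + 0.039325 = 1.2985.
⟨E⟩ = Σ EᵢPᵢ = 67.637 meV.
S/k_B = ln Z + ⟨E⟩/kT = ln(1.2985) + 67.637/118.05 = 0.26121 + 0.57295 = 0.834.

0.834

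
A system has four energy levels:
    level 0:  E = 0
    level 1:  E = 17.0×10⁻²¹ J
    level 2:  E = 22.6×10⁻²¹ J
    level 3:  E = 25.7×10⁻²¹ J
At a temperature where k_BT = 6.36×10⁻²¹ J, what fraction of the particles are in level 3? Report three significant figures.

0.0158

Eᵢ/kT = 0, 2.6730, 3.5535, 4.0409.
Z = Σ e^(−Eᵢ/kT) = e^(−0) + e^(−2.6730) + e^(−3.5535) + e^(−4.0409) = 1.0000 + 0.069045 + 0.028624 + 0.017582 = 1.1153.
P₃ = e^(−E₃/kT) / Z = 0.017582/1.1153 = 0.0158.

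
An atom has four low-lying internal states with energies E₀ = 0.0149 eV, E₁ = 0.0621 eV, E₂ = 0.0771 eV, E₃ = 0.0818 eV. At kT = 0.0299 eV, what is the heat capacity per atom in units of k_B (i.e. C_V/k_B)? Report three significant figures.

Eᵢ/kT = 0.49833, 2.0769, 2.5786, 2.7358.
Z = Σ e^(−Eᵢ/kT) = e^(−0.49833) + e^(−2.0769) + e^(−2.5786) + e^(−2.7358) = 0.60754 + 0.12532 + 0.075880 + 0.064842 = 0.87358.
⟨E⟩ = 0.032040 eV, ⟨E²⟩ = 0.0017206 eV².
C_V/k_B = (⟨E²⟩ − ⟨E⟩²)/(kT)² = (0.0017206 − 0.0010266)/0.00089401 = 0.776.

0.776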